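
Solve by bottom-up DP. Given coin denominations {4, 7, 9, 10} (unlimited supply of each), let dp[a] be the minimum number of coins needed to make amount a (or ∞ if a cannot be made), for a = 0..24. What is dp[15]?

 a  0  1  2  3  4  5  6  7  8  9 10 11 12 13 14 15 16 17 18 19 20 21 22 23 24
dp  0  -  -  -  1  -  -  1  2  1  1  2  3  2  2  3  2  2  2  2  2  3  3  3  3
(- denotes ∞ / unreachable)

3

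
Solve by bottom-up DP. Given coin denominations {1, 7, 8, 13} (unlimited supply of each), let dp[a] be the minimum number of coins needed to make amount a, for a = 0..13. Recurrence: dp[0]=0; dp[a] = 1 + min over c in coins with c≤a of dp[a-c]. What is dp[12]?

5

 a  0  1  2  3  4  5  6  7  8  9 10 11 12 13
dp  0  1  2  3  4  5  6  1  1  2  3  4  5  1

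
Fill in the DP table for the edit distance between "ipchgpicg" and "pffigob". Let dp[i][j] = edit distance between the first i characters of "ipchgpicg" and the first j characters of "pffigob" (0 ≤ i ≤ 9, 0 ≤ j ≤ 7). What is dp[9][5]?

   ''  p  f  f  i  g  o  b
''  0  1  2  3  4  5  6  7
 i  1  1  2  3  3  4  5  6
 p  2  1  2  3  4  4  5  6
 c  3  2  2  3  4  5  5  6
 h  4  3  3  3  4  5  6  6
 g  5  4  4  4  4  4  5  6
 p  6  5  5  5  5  5  5  6
 i  7  6  6  6  5  6  6  6
 c  8  7  7  7  6  6  7  7
 g  9  8  8  8  7  6  7  8

6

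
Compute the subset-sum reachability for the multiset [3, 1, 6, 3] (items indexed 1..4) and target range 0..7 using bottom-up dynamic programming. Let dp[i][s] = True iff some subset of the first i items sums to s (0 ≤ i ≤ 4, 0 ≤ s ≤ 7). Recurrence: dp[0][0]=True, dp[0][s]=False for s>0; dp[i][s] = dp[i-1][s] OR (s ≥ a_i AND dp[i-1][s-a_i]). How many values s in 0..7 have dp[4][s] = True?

i\s   0   1   2   3   4   5   6   7
  0   T   F   F   F   F   F   F   F
  1   T   F   F   T   F   F   F   F
  2   T   T   F   T   T   F   F   F
  3   T   T   F   T   T   F   T   T
  4   T   T   F   T   T   F   T   T

6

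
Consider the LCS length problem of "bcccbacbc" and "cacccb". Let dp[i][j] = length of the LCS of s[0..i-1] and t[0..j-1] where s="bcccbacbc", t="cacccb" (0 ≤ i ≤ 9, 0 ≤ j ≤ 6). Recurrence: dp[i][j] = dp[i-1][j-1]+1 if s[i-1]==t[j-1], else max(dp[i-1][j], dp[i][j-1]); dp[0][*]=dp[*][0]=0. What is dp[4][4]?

   ''  c  a  c  c  c  b
''  0  0  0  0  0  0  0
 b  0  0  0  0  0  0  1
 c  0  1  1  1  1  1  1
 c  0  1  1  2  2  2  2
 c  0  1  1  2  3  3  3
 b  0  1  1  2  3  3  4
 a  0  1  2  2  3  3  4
 c  0  1  2  3  3  4  4
 b  0  1  2  3  3  4  5
 c  0  1  2  3  4  4  5

3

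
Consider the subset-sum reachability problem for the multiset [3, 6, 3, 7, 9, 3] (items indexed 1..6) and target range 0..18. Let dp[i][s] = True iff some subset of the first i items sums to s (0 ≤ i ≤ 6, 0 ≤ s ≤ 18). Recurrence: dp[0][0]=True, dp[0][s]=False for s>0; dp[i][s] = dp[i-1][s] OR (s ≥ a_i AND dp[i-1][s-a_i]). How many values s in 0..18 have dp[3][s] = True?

5

i\s   0   1   2   3   4   5   6   7   8   9  10  11  12  13  14  15  16  17  18
  0   T   F   F   F   F   F   F   F   F   F   F   F   F   F   F   F   F   F   F
  1   T   F   F   T   F   F   F   F   F   F   F   F   F   F   F   F   F   F   F
  2   T   F   F   T   F   F   T   F   F   T   F   F   F   F   F   F   F   F   F
  3   T   F   F   T   F   F   T   F   F   T   F   F   T   F   F   F   F   F   F
  4   T   F   F   T   F   F   T   T   F   T   T   F   T   T   F   F   T   F   F
  5   T   F   F   T   F   F   T   T   F   T   T   F   T   T   F   T   T   F   T
  6   T   F   F   T   F   F   T   T   F   T   T   F   T   T   F   T   T   F   T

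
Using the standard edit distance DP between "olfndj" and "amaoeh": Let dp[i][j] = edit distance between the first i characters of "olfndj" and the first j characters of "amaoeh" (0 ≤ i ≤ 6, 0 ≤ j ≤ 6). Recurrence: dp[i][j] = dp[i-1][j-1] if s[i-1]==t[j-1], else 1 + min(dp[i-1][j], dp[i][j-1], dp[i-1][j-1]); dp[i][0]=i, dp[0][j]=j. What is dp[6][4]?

   ''  a  m  a  o  e  h
''  0  1  2  3  4  5  6
 o  1  1  2  3  3  4  5
 l  2  2  2  3  4  4  5
 f  3  3  3  3  4  5  5
 n  4  4  4  4  4  5  6
 d  5  5  5  5  5  5  6
 j  6  6  6  6  6  6  6

6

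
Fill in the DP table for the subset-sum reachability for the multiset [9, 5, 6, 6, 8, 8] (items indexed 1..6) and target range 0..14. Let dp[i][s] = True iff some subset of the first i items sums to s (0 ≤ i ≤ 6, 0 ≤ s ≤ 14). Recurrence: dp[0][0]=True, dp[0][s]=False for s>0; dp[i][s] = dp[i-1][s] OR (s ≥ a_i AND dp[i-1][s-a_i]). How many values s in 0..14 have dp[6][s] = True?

i\s   0   1   2   3   4   5   6   7   8   9  10  11  12  13  14
  0   T   F   F   F   F   F   F   F   F   F   F   F   F   F   F
  1   T   F   F   F   F   F   F   F   F   T   F   F   F   F   F
  2   T   F   F   F   F   T   F   F   F   T   F   F   F   F   T
  3   T   F   F   F   F   T   T   F   F   T   F   T   F   F   T
  4   T   F   F   F   F   T   T   F   F   T   F   T   T   F   T
  5   T   F   F   F   F   T   T   F   T   T   F   T   T   T   T
  6   T   F   F   F   F   T   T   F   T   T   F   T   T   T   T

9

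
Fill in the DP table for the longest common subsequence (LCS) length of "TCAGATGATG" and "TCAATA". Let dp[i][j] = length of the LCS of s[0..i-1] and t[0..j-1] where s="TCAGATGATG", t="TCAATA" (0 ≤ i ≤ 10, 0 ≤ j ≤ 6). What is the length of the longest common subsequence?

   ''  T  C  A  A  T  A
''  0  0  0  0  0  0  0
 T  0  1  1  1  1  1  1
 C  0  1  2  2  2  2  2
 A  0  1  2  3  3  3  3
 G  0  1  2  3  3  3  3
 A  0  1  2  3  4  4  4
 T  0  1  2  3  4  5  5
 G  0  1  2  3  4  5  5
 A  0  1  2  3  4  5  6
 T  0  1  2  3  4  5  6
 G  0  1  2  3  4  5  6

6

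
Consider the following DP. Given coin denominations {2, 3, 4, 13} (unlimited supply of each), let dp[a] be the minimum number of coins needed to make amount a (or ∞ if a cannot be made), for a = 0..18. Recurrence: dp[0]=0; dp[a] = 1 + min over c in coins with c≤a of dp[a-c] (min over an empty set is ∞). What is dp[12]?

 a  0  1  2  3  4  5  6  7  8  9 10 11 12 13 14 15 16 17 18
dp  0  -  1  1  1  2  2  2  2  3  3  3  3  1  4  2  2  2  3
(- denotes ∞ / unreachable)

3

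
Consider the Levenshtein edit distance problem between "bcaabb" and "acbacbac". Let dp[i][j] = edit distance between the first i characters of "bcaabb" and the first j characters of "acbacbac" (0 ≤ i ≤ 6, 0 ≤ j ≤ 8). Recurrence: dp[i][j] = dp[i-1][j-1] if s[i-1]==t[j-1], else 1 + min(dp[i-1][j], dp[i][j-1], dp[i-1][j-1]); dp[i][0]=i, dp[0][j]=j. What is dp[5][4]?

   ''  a  c  b  a  c  b  a  c
''  0  1  2  3  4  5  6  7  8
 b  1  1  2  2  3  4  5  6  7
 c  2  2  1  2  3  3  4  5  6
 a  3  2  2  2  2  3  4  4  5
 a  4  3  3  3  2  3  4  4  5
 b  5  4  4  3  3  3  3  4  5
 b  6  5  5  4  4  4  3  4  5

3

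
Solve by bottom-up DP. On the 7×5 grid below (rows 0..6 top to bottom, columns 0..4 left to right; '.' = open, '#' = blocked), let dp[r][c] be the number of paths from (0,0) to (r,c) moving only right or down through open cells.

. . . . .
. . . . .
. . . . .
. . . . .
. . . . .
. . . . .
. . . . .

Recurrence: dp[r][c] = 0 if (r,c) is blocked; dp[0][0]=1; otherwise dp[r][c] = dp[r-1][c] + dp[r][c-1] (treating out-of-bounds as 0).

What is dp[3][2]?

r\c   0   1   2   3   4
  0   1   1   1   1   1
  1   1   2   3   4   5
  2   1   3   6  10  15
  3   1   4  10  20  35
  4   1   5  15  35  70
  5   1   6  21  56 126
  6   1   7  28  84 210

10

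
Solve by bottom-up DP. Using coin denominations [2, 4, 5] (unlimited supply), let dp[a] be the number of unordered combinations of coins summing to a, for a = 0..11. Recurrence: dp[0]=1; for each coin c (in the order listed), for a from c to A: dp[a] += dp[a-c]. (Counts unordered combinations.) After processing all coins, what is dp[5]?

1

after  coin     0     1     2     3     4     5     6     7     8     9    10    11
          2     1     0     1     0     1     0     1     0     1     0     1     0
          4     1     0     1     0     2     0     2     0     3     0     3     0
          5     1     0     1     0     2     1     2     1     3     2     4     2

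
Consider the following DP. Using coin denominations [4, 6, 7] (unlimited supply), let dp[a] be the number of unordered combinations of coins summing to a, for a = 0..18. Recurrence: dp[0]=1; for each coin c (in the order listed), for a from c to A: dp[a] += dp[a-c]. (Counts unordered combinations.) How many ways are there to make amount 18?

after  coin     0     1     2     3     4     5     6     7     8     9    10    11    12    13    14    15    16    17    18
          4     1     0     0     0     1     0     0     0     1     0     0     0     1     0     0     0     1     0     0
          6     1     0     0     0     1     0     1     0     1     0     1     0     2     0     1     0     2     0     2
          7     1     0     0     0     1     0     1     1     1     0     1     1     2     1     2     1     2     1     3

3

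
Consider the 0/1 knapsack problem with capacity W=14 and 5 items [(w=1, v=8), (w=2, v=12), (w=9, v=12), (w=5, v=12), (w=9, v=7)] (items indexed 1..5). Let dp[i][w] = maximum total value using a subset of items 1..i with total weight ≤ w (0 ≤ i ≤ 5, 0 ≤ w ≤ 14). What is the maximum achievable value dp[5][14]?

i\w   0   1   2   3   4   5   6   7   8   9  10  11  12  13  14
  0   0   0   0   0   0   0   0   0   0   0   0   0   0   0   0
  1   0   8   8   8   8   8   8   8   8   8   8   8   8   8   8
  2   0   8  12  20  20  20  20  20  20  20  20  20  20  20  20
  3   0   8  12  20  20  20  20  20  20  20  20  24  32  32  32
  4   0   8  12  20  20  20  20  24  32  32  32  32  32  32  32
  5   0   8  12  20  20  20  20  24  32  32  32  32  32  32  32

32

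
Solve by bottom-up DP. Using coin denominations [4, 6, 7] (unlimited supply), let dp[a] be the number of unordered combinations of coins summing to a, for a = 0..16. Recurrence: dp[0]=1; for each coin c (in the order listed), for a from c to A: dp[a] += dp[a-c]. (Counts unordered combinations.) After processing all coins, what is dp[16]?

2

after  coin     0     1     2     3     4     5     6     7     8     9    10    11    12    13    14    15    16
          4     1     0     0     0     1     0     0     0     1     0     0     0     1     0     0     0     1
          6     1     0     0     0     1     0     1     0     1     0     1     0     2     0     1     0     2
          7     1     0     0     0     1     0     1     1     1     0     1     1     2     1     2     1     2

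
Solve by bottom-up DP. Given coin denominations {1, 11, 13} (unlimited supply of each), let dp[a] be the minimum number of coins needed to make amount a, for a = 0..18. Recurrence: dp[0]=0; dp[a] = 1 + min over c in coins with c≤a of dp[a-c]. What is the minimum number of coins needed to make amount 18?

6

 a  0  1  2  3  4  5  6  7  8  9 10 11 12 13 14 15 16 17 18
dp  0  1  2  3  4  5  6  7  8  9 10  1  2  1  2  3  4  5  6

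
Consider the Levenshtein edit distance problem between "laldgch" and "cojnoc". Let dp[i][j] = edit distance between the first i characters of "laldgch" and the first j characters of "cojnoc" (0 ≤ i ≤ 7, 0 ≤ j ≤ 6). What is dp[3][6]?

6

   ''  c  o  j  n  o  c
''  0  1  2  3  4  5  6
 l  1  1  2  3  4  5  6
 a  2  2  2  3  4  5  6
 l  3  3  3  3  4  5  6
 d  4  4  4  4  4  5  6
 g  5  5  5  5  5  5  6
 c  6  5  6  6  6  6  5
 h  7  6  6  7  7  7  6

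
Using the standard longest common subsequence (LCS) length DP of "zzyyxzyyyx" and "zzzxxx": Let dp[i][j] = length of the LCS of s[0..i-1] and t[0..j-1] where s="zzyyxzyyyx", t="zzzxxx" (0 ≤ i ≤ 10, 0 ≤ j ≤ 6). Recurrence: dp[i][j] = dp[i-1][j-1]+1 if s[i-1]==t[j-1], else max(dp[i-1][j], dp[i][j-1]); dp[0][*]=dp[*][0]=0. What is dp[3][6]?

2

   ''  z  z  z  x  x  x
''  0  0  0  0  0  0  0
 z  0  1  1  1  1  1  1
 z  0  1  2  2  2  2  2
 y  0  1  2  2  2  2  2
 y  0  1  2  2  2  2  2
 x  0  1  2  2  3  3  3
 z  0  1  2  3  3  3  3
 y  0  1  2  3  3  3  3
 y  0  1  2  3  3  3  3
 y  0  1  2  3  3  3  3
 x  0  1  2  3  4  4  4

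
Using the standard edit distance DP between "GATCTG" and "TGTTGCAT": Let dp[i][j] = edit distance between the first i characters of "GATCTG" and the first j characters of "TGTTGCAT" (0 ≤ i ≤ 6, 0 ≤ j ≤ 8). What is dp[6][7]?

   ''  T  G  T  T  G  C  A  T
''  0  1  2  3  4  5  6  7  8
 G  1  1  1  2  3  4  5  6  7
 A  2  2  2  2  3  4  5  5  6
 T  3  2  3  2  2  3  4  5  5
 C  4  3  3  3  3  3  3  4  5
 T  5  4  4  3  3  4  4  4  4
 G  6  5  4  4  4  3  4  5  5

5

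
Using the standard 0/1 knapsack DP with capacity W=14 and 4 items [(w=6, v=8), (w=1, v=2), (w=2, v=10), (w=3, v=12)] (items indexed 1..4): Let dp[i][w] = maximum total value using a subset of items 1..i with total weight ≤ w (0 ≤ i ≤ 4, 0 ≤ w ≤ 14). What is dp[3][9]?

20

i\w   0   1   2   3   4   5   6   7   8   9  10  11  12  13  14
  0   0   0   0   0   0   0   0   0   0   0   0   0   0   0   0
  1   0   0   0   0   0   0   8   8   8   8   8   8   8   8   8
  2   0   2   2   2   2   2   8  10  10  10  10  10  10  10  10
  3   0   2  10  12  12  12  12  12  18  20  20  20  20  20  20
  4   0   2  10  12  14  22  24  24  24  24  24  30  32  32  32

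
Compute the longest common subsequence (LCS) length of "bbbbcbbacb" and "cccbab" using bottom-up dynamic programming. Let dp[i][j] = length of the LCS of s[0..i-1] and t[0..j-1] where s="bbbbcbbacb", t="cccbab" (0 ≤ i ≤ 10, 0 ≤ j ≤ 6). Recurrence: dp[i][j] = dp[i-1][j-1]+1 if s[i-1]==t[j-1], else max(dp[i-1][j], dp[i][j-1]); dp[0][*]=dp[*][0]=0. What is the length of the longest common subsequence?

4

   ''  c  c  c  b  a  b
''  0  0  0  0  0  0  0
 b  0  0  0  0  1  1  1
 b  0  0  0  0  1  1  2
 b  0  0  0  0  1  1  2
 b  0  0  0  0  1  1  2
 c  0  1  1  1  1  1  2
 b  0  1  1  1  2  2  2
 b  0  1  1  1  2  2  3
 a  0  1  1  1  2  3  3
 c  0  1  2  2  2  3  3
 b  0  1  2  2  3  3  4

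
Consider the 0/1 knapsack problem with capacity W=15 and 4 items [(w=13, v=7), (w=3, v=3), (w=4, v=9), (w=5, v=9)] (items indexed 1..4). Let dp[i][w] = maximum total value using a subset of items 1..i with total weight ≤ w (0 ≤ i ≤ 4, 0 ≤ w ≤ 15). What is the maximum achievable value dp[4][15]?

21

i\w   0   1   2   3   4   5   6   7   8   9  10  11  12  13  14  15
  0   0   0   0   0   0   0   0   0   0   0   0   0   0   0   0   0
  1   0   0   0   0   0   0   0   0   0   0   0   0   0   7   7   7
  2   0   0   0   3   3   3   3   3   3   3   3   3   3   7   7   7
  3   0   0   0   3   9   9   9  12  12  12  12  12  12  12  12  12
  4   0   0   0   3   9   9   9  12  12  18  18  18  21  21  21  21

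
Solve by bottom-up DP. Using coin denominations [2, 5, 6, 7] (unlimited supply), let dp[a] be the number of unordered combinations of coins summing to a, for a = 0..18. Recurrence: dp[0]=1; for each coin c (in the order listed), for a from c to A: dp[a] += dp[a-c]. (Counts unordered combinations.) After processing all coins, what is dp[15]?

5

after  coin     0     1     2     3     4     5     6     7     8     9    10    11    12    13    14    15    16    17    18
          2     1     0     1     0     1     0     1     0     1     0     1     0     1     0     1     0     1     0     1
          5     1     0     1     0     1     1     1     1     1     1     2     1     2     1     2     2     2     2     2
          6     1     0     1     0     1     1     2     1     2     1     3     2     4     2     4     3     5     4     6
          7     1     0     1     0     1     1     2     2     2     2     3     3     5     4     6     5     7     7     9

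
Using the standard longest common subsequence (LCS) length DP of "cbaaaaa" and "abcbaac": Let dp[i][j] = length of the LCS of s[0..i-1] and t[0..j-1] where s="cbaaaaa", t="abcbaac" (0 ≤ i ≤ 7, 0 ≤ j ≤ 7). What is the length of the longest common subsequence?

4

   ''  a  b  c  b  a  a  c
''  0  0  0  0  0  0  0  0
 c  0  0  0  1  1  1  1  1
 b  0  0  1  1  2  2  2  2
 a  0  1  1  1  2  3  3  3
 a  0  1  1  1  2  3  4  4
 a  0  1  1  1  2  3  4  4
 a  0  1  1  1  2  3  4  4
 a  0  1  1  1  2  3  4  4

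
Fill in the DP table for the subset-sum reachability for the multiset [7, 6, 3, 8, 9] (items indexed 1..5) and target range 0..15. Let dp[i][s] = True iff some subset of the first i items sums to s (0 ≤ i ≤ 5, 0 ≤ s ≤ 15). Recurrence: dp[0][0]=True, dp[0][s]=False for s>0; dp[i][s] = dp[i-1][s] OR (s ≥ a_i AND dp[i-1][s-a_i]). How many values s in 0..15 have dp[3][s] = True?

i\s   0   1   2   3   4   5   6   7   8   9  10  11  12  13  14  15
  0   T   F   F   F   F   F   F   F   F   F   F   F   F   F   F   F
  1   T   F   F   F   F   F   F   T   F   F   F   F   F   F   F   F
  2   T   F   F   F   F   F   T   T   F   F   F   F   F   T   F   F
  3   T   F   F   T   F   F   T   T   F   T   T   F   F   T   F   F
  4   T   F   F   T   F   F   T   T   T   T   T   T   F   T   T   T
  5   T   F   F   T   F   F   T   T   T   T   T   T   T   T   T   T

7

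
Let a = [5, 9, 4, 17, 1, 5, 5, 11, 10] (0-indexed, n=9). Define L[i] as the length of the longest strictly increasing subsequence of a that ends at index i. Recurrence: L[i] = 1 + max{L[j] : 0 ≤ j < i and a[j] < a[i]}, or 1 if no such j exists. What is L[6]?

   i    0    1    2    3    4    5    6    7    8
a[i]    5    9    4   17    1    5    5   11   10
L[i]    1    2    1    3    1    2    2    3    3

2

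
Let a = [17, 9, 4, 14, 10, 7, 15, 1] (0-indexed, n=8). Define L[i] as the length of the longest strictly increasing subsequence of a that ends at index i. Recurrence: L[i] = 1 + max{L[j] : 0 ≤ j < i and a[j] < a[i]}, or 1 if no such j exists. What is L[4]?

2

   i    0    1    2    3    4    5    6    7
a[i]   17    9    4   14   10    7   15    1
L[i]    1    1    1    2    2    2    3    1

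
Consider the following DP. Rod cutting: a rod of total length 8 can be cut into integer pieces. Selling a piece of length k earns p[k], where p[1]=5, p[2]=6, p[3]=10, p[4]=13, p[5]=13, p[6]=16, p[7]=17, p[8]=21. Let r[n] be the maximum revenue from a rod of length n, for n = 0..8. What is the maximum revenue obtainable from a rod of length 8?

40

   n    0    1    2    3    4    5    6    7    8
r[n]    0    5   10   15   20   25   30   35   40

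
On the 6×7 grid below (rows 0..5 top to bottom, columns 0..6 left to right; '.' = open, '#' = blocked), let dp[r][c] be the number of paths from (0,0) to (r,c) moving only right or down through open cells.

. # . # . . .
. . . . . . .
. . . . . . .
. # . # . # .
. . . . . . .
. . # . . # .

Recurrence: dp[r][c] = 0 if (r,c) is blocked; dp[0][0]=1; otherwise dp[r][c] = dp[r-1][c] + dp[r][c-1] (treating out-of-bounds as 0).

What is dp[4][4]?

9

r\c   0   1   2   3   4   5   6
  0   1   0   0   0   0   0   0
  1   1   1   1   1   1   1   1
  2   1   2   3   4   5   6   7
  3   1   0   3   0   5   0   7
  4   1   1   4   4   9   9  16
  5   1   2   0   4  13   0  16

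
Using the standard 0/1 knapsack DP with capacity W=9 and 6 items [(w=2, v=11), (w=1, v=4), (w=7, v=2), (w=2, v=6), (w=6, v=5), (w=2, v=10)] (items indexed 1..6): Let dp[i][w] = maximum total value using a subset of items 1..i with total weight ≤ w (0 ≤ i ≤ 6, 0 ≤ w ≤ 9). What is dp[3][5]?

15

i\w   0   1   2   3   4   5   6   7   8   9
  0   0   0   0   0   0   0   0   0   0   0
  1   0   0  11  11  11  11  11  11  11  11
  2   0   4  11  15  15  15  15  15  15  15
  3   0   4  11  15  15  15  15  15  15  15
  4   0   4  11  15  17  21  21  21  21  21
  5   0   4  11  15  17  21  21  21  21  21
  6   0   4  11  15  21  25  27  31  31  31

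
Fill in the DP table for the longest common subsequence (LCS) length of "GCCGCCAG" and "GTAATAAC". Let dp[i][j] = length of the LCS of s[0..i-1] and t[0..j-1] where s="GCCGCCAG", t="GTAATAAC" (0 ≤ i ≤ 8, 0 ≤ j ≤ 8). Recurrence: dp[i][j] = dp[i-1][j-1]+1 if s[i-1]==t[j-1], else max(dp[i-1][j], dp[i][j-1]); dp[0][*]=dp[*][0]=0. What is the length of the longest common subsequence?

2

   ''  G  T  A  A  T  A  A  C
''  0  0  0  0  0  0  0  0  0
 G  0  1  1  1  1  1  1  1  1
 C  0  1  1  1  1  1  1  1  2
 C  0  1  1  1  1  1  1  1  2
 G  0  1  1  1  1  1  1  1  2
 C  0  1  1  1  1  1  1  1  2
 C  0  1  1  1  1  1  1  1  2
 A  0  1  1  2  2  2  2  2  2
 G  0  1  1  2  2  2  2  2  2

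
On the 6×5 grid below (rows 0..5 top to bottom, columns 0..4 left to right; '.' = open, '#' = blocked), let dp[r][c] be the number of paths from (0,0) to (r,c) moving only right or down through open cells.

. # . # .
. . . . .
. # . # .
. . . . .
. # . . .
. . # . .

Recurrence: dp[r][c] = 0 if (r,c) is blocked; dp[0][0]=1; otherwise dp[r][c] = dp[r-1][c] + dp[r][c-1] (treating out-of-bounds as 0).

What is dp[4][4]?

r\c   0   1   2   3   4
  0   1   0   0   0   0
  1   1   1   1   1   1
  2   1   0   1   0   1
  3   1   1   2   2   3
  4   1   0   2   4   7
  5   1   1   0   4  11

7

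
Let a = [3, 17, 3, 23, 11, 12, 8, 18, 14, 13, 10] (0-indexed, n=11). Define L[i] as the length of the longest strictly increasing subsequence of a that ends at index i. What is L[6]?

2

   i    0    1    2    3    4    5    6    7    8    9   10
a[i]    3   17    3   23   11   12    8   18   14   13   10
L[i]    1    2    1    3    2    3    2    4    4    4    3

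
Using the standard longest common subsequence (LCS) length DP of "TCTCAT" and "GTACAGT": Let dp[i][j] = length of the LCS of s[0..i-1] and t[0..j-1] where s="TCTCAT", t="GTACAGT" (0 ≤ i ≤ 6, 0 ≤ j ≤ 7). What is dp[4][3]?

1

   ''  G  T  A  C  A  G  T
''  0  0  0  0  0  0  0  0
 T  0  0  1  1  1  1  1  1
 C  0  0  1  1  2  2  2  2
 T  0  0  1  1  2  2  2  3
 C  0  0  1  1  2  2  2  3
 A  0  0  1  2  2  3  3  3
 T  0  0  1  2  2  3  3  4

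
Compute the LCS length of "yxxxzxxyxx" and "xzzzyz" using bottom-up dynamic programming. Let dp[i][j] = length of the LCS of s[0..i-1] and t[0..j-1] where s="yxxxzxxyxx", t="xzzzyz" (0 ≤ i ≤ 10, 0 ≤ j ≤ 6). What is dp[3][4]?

   ''  x  z  z  z  y  z
''  0  0  0  0  0  0  0
 y  0  0  0  0  0  1  1
 x  0  1  1  1  1  1  1
 x  0  1  1  1  1  1  1
 x  0  1  1  1  1  1  1
 z  0  1  2  2  2  2  2
 x  0  1  2  2  2  2  2
 x  0  1  2  2  2  2  2
 y  0  1  2  2  2  3  3
 x  0  1  2  2  2  3  3
 x  0  1  2  2  2  3  3

1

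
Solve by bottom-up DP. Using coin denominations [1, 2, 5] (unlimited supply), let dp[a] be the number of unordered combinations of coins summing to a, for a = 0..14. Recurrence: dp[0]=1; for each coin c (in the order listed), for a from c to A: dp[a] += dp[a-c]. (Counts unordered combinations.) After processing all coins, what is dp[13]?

14

after  coin     0     1     2     3     4     5     6     7     8     9    10    11    12    13    14
          1     1     1     1     1     1     1     1     1     1     1     1     1     1     1     1
          2     1     1     2     2     3     3     4     4     5     5     6     6     7     7     8
          5     1     1     2     2     3     4     5     6     7     8    10    11    13    14    16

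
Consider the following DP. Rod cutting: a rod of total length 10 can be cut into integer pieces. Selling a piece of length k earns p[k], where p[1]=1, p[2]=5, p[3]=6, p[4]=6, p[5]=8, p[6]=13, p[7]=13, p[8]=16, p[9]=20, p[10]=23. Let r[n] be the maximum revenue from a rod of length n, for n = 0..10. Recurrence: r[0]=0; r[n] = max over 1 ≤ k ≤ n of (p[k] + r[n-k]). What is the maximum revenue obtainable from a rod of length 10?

25

   n    0    1    2    3    4    5    6    7    8    9   10
r[n]    0    1    5    6   10   11   15   16   20   21   25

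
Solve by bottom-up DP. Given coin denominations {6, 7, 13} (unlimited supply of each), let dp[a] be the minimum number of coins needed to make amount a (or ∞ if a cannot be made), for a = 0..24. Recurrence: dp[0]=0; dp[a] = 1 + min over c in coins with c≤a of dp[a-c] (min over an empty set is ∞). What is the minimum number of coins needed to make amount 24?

 a  0  1  2  3  4  5  6  7  8  9 10 11 12 13 14 15 16 17 18 19 20 21 22 23 24
dp  0  -  -  -  -  -  1  1  -  -  -  -  2  1  2  -  -  -  3  2  2  3  -  -  4
(- denotes ∞ / unreachable)

4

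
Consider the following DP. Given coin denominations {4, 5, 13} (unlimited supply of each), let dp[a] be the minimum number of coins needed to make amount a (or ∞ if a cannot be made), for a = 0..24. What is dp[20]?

4

 a  0  1  2  3  4  5  6  7  8  9 10 11 12 13 14 15 16 17 18 19 20 21 22 23 24
dp  0  -  -  -  1  1  -  -  2  2  2  -  3  1  3  3  4  2  2  4  4  3  3  3  5
(- denotes ∞ / unreachable)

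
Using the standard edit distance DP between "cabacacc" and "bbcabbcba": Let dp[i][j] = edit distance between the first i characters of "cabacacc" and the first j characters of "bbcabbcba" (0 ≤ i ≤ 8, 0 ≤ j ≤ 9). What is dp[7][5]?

   ''  b  b  c  a  b  b  c  b  a
''  0  1  2  3  4  5  6  7  8  9
 c  1  1  2  2  3  4  5  6  7  8
 a  2  2  2  3  2  3  4  5  6  7
 b  3  2  2  3  3  2  3  4  5  6
 a  4  3  3  3  3  3  3  4  5  5
 c  5  4  4  3  4  4  4  3  4  5
 a  6  5  5  4  3  4  5  4  4  4
 c  7  6  6  5  4  4  5  5  5  5
 c  8  7  7  6  5  5  5  5  6  6

4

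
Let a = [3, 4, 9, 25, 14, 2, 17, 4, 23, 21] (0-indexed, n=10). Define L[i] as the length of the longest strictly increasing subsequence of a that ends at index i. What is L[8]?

6

   i    0    1    2    3    4    5    6    7    8    9
a[i]    3    4    9   25   14    2   17    4   23   21
L[i]    1    2    3    4    4    1    5    2    6    6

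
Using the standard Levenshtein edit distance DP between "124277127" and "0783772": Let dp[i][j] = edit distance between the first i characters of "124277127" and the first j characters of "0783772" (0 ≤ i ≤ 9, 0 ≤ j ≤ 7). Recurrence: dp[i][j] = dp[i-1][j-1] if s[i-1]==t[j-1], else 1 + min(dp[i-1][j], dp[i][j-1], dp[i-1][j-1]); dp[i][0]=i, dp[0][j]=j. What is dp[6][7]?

   ''  0  7  8  3  7  7  2
''  0  1  2  3  4  5  6  7
 1  1  1  2  3  4  5  6  7
 2  2  2  2  3  4  5  6  6
 4  3  3  3  3  4  5  6  7
 2  4  4  4  4  4  5  6  6
 7  5  5  4  5  5  4  5  6
 7  6  6  5  5  6  5  4  5
 1  7  7  6  6  6  6  5  5
 2  8  8  7  7  7  7  6  5
 7  9  9  8  8  8  7  7  6

5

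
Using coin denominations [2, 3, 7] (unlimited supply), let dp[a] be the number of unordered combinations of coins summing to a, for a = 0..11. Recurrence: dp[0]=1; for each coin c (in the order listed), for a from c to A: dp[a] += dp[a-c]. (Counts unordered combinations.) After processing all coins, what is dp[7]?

after  coin     0     1     2     3     4     5     6     7     8     9    10    11
          2     1     0     1     0     1     0     1     0     1     0     1     0
          3     1     0     1     1     1     1     2     1     2     2     2     2
          7     1     0     1     1     1     1     2     2     2     3     3     3

2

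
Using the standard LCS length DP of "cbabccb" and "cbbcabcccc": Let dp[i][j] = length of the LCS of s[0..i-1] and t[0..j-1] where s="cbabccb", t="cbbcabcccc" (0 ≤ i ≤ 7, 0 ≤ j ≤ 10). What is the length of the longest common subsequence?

   ''  c  b  b  c  a  b  c  c  c  c
''  0  0  0  0  0  0  0  0  0  0  0
 c  0  1  1  1  1  1  1  1  1  1  1
 b  0  1  2  2  2  2  2  2  2  2  2
 a  0  1  2  2  2  3  3  3  3  3  3
 b  0  1  2  3  3  3  4  4  4  4  4
 c  0  1  2  3  4  4  4  5  5  5  5
 c  0  1  2  3  4  4  4  5  6  6  6
 b  0  1  2  3  4  4  5  5  6  6  6

6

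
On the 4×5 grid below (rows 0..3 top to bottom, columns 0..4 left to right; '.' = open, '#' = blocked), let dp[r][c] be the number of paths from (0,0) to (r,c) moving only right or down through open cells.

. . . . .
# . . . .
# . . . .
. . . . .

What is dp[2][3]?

6

r\c   0   1   2   3   4
  0   1   1   1   1   1
  1   0   1   2   3   4
  2   0   1   3   6  10
  3   0   1   4  10  20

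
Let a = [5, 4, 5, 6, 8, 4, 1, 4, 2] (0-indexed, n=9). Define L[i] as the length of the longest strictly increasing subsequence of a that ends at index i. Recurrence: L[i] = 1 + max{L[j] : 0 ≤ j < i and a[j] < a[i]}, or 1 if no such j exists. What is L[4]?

   i    0    1    2    3    4    5    6    7    8
a[i]    5    4    5    6    8    4    1    4    2
L[i]    1    1    2    3    4    1    1    2    2

4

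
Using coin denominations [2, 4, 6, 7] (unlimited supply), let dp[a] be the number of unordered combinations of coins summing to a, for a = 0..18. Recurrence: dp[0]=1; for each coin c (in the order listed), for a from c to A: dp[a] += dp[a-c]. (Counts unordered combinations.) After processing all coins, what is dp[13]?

3

after  coin     0     1     2     3     4     5     6     7     8     9    10    11    12    13    14    15    16    17    18
          2     1     0     1     0     1     0     1     0     1     0     1     0     1     0     1     0     1     0     1
          4     1     0     1     0     2     0     2     0     3     0     3     0     4     0     4     0     5     0     5
          6     1     0     1     0     2     0     3     0     4     0     5     0     7     0     8     0    10     0    12
          7     1     0     1     0     2     0     3     1     4     1     5     2     7     3     9     4    11     5    14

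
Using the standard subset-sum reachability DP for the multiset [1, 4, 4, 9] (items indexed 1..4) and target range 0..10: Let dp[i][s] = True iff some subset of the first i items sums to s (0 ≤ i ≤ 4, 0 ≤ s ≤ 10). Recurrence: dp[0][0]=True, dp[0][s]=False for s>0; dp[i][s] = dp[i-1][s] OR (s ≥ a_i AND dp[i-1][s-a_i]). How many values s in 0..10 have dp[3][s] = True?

6

i\s   0   1   2   3   4   5   6   7   8   9  10
  0   T   F   F   F   F   F   F   F   F   F   F
  1   T   T   F   F   F   F   F   F   F   F   F
  2   T   T   F   F   T   T   F   F   F   F   F
  3   T   T   F   F   T   T   F   F   T   T   F
  4   T   T   F   F   T   T   F   F   T   T   T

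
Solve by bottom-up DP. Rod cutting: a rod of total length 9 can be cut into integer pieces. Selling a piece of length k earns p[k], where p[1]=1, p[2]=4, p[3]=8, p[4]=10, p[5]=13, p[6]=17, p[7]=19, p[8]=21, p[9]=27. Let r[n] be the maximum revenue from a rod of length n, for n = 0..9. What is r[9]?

   n    0    1    2    3    4    5    6    7    8    9
r[n]    0    1    4    8   10   13   17   19   21   27

27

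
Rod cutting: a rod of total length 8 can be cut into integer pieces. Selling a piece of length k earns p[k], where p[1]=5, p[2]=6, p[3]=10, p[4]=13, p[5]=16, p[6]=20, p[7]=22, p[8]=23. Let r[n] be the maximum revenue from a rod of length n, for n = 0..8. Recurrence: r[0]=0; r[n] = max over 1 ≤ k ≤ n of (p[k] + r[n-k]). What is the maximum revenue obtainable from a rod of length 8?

40

   n    0    1    2    3    4    5    6    7    8
r[n]    0    5   10   15   20   25   30   35   40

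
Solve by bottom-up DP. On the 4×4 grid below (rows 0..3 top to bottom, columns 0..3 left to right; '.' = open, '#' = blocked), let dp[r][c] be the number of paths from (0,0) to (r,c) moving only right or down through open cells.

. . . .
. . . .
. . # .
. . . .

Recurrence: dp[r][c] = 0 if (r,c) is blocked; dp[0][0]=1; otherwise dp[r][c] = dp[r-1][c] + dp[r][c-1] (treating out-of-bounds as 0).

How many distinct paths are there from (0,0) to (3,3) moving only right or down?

r\c   0   1   2   3
  0   1   1   1   1
  1   1   2   3   4
  2   1   3   0   4
  3   1   4   4   8

8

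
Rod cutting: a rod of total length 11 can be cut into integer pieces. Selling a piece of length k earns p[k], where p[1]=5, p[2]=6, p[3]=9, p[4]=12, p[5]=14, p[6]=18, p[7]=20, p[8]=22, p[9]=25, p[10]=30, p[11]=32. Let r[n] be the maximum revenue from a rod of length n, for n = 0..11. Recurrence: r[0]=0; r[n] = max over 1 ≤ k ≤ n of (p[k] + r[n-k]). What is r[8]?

   n    0    1    2    3    4    5    6    7    8    9   10   11
r[n]    0    5   10   15   20   25   30   35   40   45   50   55

40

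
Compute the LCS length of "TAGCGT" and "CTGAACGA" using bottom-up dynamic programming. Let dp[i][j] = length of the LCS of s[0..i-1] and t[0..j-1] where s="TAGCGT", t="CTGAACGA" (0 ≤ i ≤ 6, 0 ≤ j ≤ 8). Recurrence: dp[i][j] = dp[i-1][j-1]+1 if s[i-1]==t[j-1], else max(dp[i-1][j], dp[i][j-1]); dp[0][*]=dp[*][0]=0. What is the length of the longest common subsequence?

4

   ''  C  T  G  A  A  C  G  A
''  0  0  0  0  0  0  0  0  0
 T  0  0  1  1  1  1  1  1  1
 A  0  0  1  1  2  2  2  2  2
 G  0  0  1  2  2  2  2  3  3
 C  0  1  1  2  2  2  3  3  3
 G  0  1  1  2  2  2  3  4  4
 T  0  1  2  2  2  2  3  4  4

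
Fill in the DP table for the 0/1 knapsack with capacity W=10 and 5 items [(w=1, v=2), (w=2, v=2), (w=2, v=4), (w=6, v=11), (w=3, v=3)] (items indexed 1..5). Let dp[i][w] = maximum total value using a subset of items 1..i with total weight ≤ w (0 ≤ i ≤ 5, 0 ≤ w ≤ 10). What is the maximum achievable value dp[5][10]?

17

i\w   0   1   2   3   4   5   6   7   8   9  10
  0   0   0   0   0   0   0   0   0   0   0   0
  1   0   2   2   2   2   2   2   2   2   2   2
  2   0   2   2   4   4   4   4   4   4   4   4
  3   0   2   4   6   6   8   8   8   8   8   8
  4   0   2   4   6   6   8  11  13  15  17  17
  5   0   2   4   6   6   8  11  13  15  17  17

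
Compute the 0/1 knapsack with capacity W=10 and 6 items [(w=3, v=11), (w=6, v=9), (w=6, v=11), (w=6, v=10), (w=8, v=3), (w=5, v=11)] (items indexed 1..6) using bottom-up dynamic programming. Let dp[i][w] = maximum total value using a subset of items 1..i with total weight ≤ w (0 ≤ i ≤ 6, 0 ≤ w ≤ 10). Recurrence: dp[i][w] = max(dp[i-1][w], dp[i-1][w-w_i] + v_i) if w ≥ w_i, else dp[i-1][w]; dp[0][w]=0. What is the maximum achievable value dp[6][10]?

22

i\w   0   1   2   3   4   5   6   7   8   9  10
  0   0   0   0   0   0   0   0   0   0   0   0
  1   0   0   0  11  11  11  11  11  11  11  11
  2   0   0   0  11  11  11  11  11  11  20  20
  3   0   0   0  11  11  11  11  11  11  22  22
  4   0   0   0  11  11  11  11  11  11  22  22
  5   0   0   0  11  11  11  11  11  11  22  22
  6   0   0   0  11  11  11  11  11  22  22  22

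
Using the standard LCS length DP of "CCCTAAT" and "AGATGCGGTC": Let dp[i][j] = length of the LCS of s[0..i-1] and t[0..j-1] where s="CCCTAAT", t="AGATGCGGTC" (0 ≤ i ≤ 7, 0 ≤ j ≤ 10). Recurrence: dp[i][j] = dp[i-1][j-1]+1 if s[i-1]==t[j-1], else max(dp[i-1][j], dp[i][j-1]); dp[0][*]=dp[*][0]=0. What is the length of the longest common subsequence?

   ''  A  G  A  T  G  C  G  G  T  C
''  0  0  0  0  0  0  0  0  0  0  0
 C  0  0  0  0  0  0  1  1  1  1  1
 C  0  0  0  0  0  0  1  1  1  1  2
 C  0  0  0  0  0  0  1  1  1  1  2
 T  0  0  0  0  1  1  1  1  1  2  2
 A  0  1  1  1  1  1  1  1  1  2  2
 A  0  1  1  2  2  2  2  2  2  2  2
 T  0  1  1  2  3  3  3  3  3  3  3

3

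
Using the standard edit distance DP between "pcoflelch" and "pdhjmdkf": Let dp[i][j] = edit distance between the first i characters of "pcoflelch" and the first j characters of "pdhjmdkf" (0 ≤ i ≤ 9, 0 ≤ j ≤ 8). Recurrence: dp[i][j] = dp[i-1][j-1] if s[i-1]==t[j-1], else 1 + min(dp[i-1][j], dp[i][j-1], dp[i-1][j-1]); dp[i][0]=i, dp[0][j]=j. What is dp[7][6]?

6

   ''  p  d  h  j  m  d  k  f
''  0  1  2  3  4  5  6  7  8
 p  1  0  1  2  3  4  5  6  7
 c  2  1  1  2  3  4  5  6  7
 o  3  2  2  2  3  4  5  6  7
 f  4  3  3  3  3  4  5  6  6
 l  5  4  4  4  4  4  5  6  7
 e  6  5  5  5  5  5  5  6  7
 l  7  6  6  6  6  6  6  6  7
 c  8  7  7  7  7  7  7  7  7
 h  9  8  8  7  8  8  8  8  8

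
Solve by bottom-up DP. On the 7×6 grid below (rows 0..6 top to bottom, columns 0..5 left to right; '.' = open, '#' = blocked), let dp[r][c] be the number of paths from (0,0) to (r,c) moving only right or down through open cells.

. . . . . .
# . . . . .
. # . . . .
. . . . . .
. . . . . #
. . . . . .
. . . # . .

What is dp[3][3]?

r\c   0   1   2   3   4   5
  0   1   1   1   1   1   1
  1   0   1   2   3   4   5
  2   0   0   2   5   9  14
  3   0   0   2   7  16  30
  4   0   0   2   9  25   0
  5   0   0   2  11  36  36
  6   0   0   2   0  36  72

7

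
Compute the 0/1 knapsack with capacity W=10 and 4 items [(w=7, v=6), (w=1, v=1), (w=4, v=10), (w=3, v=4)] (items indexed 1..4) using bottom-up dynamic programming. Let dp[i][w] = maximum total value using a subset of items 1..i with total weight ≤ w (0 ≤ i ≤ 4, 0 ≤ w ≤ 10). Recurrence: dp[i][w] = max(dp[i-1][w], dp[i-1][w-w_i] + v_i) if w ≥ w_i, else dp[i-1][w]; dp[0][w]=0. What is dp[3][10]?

i\w   0   1   2   3   4   5   6   7   8   9  10
  0   0   0   0   0   0   0   0   0   0   0   0
  1   0   0   0   0   0   0   0   6   6   6   6
  2   0   1   1   1   1   1   1   6   7   7   7
  3   0   1   1   1  10  11  11  11  11  11  11
  4   0   1   1   4  10  11  11  14  15  15  15

11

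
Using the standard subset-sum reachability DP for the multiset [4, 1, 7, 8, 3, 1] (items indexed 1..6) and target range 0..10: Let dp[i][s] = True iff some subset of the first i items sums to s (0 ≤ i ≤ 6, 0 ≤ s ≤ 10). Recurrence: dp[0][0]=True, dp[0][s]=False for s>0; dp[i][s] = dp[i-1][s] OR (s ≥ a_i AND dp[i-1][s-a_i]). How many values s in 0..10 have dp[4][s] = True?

7

i\s   0   1   2   3   4   5   6   7   8   9  10
  0   T   F   F   F   F   F   F   F   F   F   F
  1   T   F   F   F   T   F   F   F   F   F   F
  2   T   T   F   F   T   T   F   F   F   F   F
  3   T   T   F   F   T   T   F   T   T   F   F
  4   T   T   F   F   T   T   F   T   T   T   F
  5   T   T   F   T   T   T   F   T   T   T   T
  6   T   T   T   T   T   T   T   T   T   T   T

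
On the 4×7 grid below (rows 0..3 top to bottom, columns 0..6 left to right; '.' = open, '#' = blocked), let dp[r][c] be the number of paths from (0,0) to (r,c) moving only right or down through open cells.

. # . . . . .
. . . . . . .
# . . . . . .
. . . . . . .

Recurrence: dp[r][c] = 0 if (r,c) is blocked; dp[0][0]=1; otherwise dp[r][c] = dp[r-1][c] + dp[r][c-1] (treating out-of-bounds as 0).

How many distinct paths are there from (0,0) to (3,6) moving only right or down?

21

r\c   0   1   2   3   4   5   6
  0   1   0   0   0   0   0   0
  1   1   1   1   1   1   1   1
  2   0   1   2   3   4   5   6
  3   0   1   3   6  10  15  21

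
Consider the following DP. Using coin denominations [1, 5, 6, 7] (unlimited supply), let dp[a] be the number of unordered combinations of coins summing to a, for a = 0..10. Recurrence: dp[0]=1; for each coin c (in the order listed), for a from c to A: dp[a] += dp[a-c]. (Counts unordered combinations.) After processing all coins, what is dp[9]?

after  coin     0     1     2     3     4     5     6     7     8     9    10
          1     1     1     1     1     1     1     1     1     1     1     1
          5     1     1     1     1     1     2     2     2     2     2     3
          6     1     1     1     1     1     2     3     3     3     3     4
          7     1     1     1     1     1     2     3     4     4     4     5

4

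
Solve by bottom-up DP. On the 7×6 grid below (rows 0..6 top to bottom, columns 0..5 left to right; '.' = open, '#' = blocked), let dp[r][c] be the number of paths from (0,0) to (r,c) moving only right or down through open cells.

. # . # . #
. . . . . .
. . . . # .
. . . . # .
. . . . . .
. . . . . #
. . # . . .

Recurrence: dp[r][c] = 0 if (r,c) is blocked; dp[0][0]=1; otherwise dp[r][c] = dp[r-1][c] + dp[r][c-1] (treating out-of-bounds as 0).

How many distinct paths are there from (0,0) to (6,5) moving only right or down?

r\c   0   1   2   3   4   5
  0   1   0   0   0   0   0
  1   1   1   1   1   1   1
  2   1   2   3   4   0   1
  3   1   3   6  10   0   1
  4   1   4  10  20  20  21
  5   1   5  15  35  55   0
  6   1   6   0  35  90  90

90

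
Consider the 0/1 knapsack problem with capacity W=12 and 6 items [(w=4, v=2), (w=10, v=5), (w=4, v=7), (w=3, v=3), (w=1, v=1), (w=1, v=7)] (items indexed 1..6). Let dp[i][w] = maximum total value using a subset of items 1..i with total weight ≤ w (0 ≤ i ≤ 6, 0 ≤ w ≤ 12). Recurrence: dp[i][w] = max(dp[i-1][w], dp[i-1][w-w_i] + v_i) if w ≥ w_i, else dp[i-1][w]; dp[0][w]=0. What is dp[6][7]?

15

i\w   0   1   2   3   4   5   6   7   8   9  10  11  12
  0   0   0   0   0   0   0   0   0   0   0   0   0   0
  1   0   0   0   0   2   2   2   2   2   2   2   2   2
  2   0   0   0   0   2   2   2   2   2   2   5   5   5
  3   0   0   0   0   7   7   7   7   9   9   9   9   9
  4   0   0   0   3   7   7   7  10  10  10  10  12  12
  5   0   1   1   3   7   8   8  10  11  11  11  12  13
  6   0   7   8   8  10  14  15  15  17  18  18  18  19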